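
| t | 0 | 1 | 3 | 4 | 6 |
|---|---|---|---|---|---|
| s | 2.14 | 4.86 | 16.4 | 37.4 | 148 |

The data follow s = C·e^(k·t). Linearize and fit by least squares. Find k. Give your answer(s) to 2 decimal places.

k = 0.70

Let Y = ln s. Fitting Y = k·t + ln C by least squares:
XᵀX = [[62.0000, 14.0000]; [14.0000, 5]], rhs = [54.4428, 13.7580]ᵀ  (here Σt = 14.0000, Σ(t)² = 62.0000, Σln s = 13.7580, Σt·ln s = 54.4428).
Solving (det = 114.0000): k = 0.69826, ln C = 0.79646.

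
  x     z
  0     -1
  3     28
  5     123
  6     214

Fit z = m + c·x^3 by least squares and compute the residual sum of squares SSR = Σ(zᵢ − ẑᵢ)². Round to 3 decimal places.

SSR = 3.175

From the data, Σ1 = 4, Σx^3 = 368, Σx^3·x^3 = 63010.
For Aᵀz: Σz = 364, Σx^3·z = 62355.
So AᵀA·[m, c]ᵀ = Aᵀz: [[4, 368]; [368, 63010]]·[m, c]ᵀ = [364, 62355]ᵀ.
Δ = 4·63010 − 368² = 116616.
m = (364·63010 − 368·62355)/116616 = -1375/14577; c = (4·62355 − 368·364)/116616 = 28867/29154.
Residuals: -13202/14577, 39653/29154, -6561/9718, 3217/14577; SSR = 92555/29154.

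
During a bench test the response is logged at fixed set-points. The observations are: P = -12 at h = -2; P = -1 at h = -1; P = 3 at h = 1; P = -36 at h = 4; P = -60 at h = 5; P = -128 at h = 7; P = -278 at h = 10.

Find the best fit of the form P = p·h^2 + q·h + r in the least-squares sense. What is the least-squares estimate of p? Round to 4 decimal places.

Sums needed: Σh^2·h^2 = 13300, Σh^2·h = 1524, Σh^2 = 196, Σh·h = 196, Σh = 24, Σ1 = 7.
And Σh^2·P = -36194, Σh·P = -4092, ΣP = -512.
Row-reducing yields p = -20617/6768, q = 5135/2256, r = 7357/1692.

p = -3.0462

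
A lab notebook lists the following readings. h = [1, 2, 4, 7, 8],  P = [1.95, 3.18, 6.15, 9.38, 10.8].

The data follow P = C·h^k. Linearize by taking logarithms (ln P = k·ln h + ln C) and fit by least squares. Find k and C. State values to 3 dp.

k = 0.830, C = 1.893

With ln Pᵢ as the transformed response and ln hᵢ as the regressor:
Σln h = 6.1048, Σ(ln h)² = 10.5129, Σln P = 8.2593, Σln h·ln P = 12.6242.
Equations: 10.5129·k + 6.1048·ln C = 12.6242;  6.1048·k + 5·ln C = 8.2593.
Slope k = (n·Σln h·ln P − Σln h·Σln P)/(n·Σ(ln h)² − (Σln h)²) = (5·12.6242 − 6.1048·8.2593)/15.2960 = 0.83027; ln C = (Σln P − k·Σln h)/n = 0.63813, so C = exp(0.63813) = 1.89293.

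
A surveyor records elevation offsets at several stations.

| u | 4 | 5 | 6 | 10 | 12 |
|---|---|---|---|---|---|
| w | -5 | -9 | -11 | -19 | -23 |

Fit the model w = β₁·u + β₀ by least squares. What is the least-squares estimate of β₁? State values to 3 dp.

Normal-equation sums: Σu·u = 321, Σu = 37, Σ1 = 5.
And Σu·w = -597, Σw = -67.
Normal equations: [[321, 37]; [37, 5]]·[β₁, β₀]ᵀ = [-597, -67]ᵀ.
Determinant 321·5 − 37² = 236.
β₁ = ((-597)·5 − 37·(-67))/236 = -253/118; β₀ = (321·(-67) − 37·(-597))/236 = 291/118.

β₁ = -2.144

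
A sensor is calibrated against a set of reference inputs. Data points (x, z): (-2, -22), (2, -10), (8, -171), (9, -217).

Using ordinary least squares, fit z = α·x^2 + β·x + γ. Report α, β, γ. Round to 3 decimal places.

Normal-equation sums: Σx^2·x^2 = 10689, Σx^2·x = 1241, Σx^2 = 153, Σx·x = 153, Σx = 17, Σ1 = 4.
For Mᵀz: Σx^2·z = -28649, Σx·z = -3297, Σz = -420.
Normal equations: [[10689, 1241, 153]; [1241, 153, 17]; [153, 17, 4]]·[α, β, γ]ᵀ = [-28649, -3297, -420]ᵀ.
Row-reducing yields α = -3616/1223, β = 60416/20791, γ = -5207/1223.

α = -2.957, β = 2.906, γ = -4.258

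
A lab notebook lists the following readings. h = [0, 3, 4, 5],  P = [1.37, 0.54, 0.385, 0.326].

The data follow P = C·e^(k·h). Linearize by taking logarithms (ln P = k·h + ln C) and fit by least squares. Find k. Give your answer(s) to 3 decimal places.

Let Y = ln P. Fitting Y = k·h + ln C by least squares:
Σh = 12.0000, Σ(h)² = 50.0000, Σln P = -2.3767, Σh·ln P = -11.2709.
Equations: 50.0000·k + 12.0000·ln C = -11.2709;  12.0000·k + 4·ln C = -2.3767.
Δ = 50.0000·4 − (12.0000)² = 56.0000; k = (-11.2709·4 − 12.0000·-2.3767)/56.0000 = -0.29576, ln C = (50.0000·-2.3767 − 12.0000·-11.2709)/56.0000 = 0.29310.

k = -0.296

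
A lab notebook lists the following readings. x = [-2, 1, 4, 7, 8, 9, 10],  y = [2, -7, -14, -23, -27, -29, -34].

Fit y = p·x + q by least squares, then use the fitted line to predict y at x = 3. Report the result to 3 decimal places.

ŷ = -12.211

The normal system MᵀM·[p, q]ᵀ = Mᵀy is [[315, 37]; [37, 7]]·[p, q]ᵀ = [-1045, -132]ᵀ.
Δ = 315·7 − 37² = 836.
p = ((-1045)·7 − 37·(-132))/836 = -221/76; q = (315·(-132) − 37·(-1045))/836 = -265/76.
At x = 3: ŷ = (-221/76)·(3) + (-265/76)·(1) = -232/19.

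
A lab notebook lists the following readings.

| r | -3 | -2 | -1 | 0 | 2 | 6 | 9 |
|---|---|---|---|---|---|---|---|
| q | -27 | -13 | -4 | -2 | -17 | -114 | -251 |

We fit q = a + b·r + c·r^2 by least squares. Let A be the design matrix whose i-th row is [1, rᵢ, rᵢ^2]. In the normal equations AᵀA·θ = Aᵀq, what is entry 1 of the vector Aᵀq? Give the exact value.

-428

Entry 1 ↔ basis 1, so (Aᵀq)_{1} = Σᵢ qᵢ = (1)·(-27) + (1)·(-13) + (1)·(-4) + (1)·(-2) + (1)·(-17) + (1)·(-114) + (1)·(-251) = -428.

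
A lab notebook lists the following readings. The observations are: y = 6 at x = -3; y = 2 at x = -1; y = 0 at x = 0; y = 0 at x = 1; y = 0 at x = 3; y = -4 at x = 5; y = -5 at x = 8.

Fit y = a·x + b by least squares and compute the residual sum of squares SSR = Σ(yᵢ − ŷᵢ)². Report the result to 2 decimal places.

SSR = 8.90

Normal-equation sums: Σx·x = 109, Σx = 13, Σ1 = 7.
Right-hand side: Σx·y = -80, Σy = -1.
So MᵀM·[a, b]ᵀ = Mᵀy: [[109, 13]; [13, 7]]·[a, b]ᵀ = [-80, -1]ᵀ.
det = 109·7 − 13² = 594.
a = ((-80)·7 − 13·(-1))/594 = -547/594; b = (109·(-1) − 13·(-80))/594 = 931/594.
Residuals: 496/297, -145/297, -931/594, -64/99, 355/297, -26/27, 475/594; SSR = 5285/594.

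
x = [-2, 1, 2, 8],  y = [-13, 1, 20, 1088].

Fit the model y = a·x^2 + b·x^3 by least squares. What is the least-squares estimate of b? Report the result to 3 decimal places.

The normal system MᵀM·[a, b]ᵀ = Mᵀy is [[4129, 32769]; [32769, 262273]]·[a, b]ᵀ = [69661, 557321]ᵀ.
Δ = 4129·262273 − 32769² = 9117856.
a = (69661·262273 − 32769·557321)/9117856 = 166991/207224; b = (4129·557321 − 32769·69661)/9117856 = 4614275/2279464.

b = 2.024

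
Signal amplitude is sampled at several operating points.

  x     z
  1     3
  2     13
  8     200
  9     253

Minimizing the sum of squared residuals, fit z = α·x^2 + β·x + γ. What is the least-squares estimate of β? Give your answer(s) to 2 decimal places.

β = 0.51

With design matrix M, MᵀM = [[10674, 1250, 150]; [1250, 150, 20]; [150, 20, 4]] and Mᵀz = [33348, 3906, 469]ᵀ.
Solving the 3×3 system (Gaussian elimination) gives α = 43/14, β = 177/350, γ = -16/35.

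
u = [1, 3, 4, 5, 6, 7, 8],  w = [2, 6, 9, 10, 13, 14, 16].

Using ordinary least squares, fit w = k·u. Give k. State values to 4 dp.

The normal equations are: 200·k = 410.
(Σu·u = 200, Σu·w = 410.)
Hence k = 410 / 200 ≈ 2.05.

k = 2.0500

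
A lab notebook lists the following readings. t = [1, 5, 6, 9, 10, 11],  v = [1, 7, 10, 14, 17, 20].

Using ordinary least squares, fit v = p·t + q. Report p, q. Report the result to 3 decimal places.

Compute the Gram sums: Σt·t = 364, Σt = 42, Σ1 = 6.
Moment sums: Σt·v = 612, Σv = 69.
Δ = 364·6 − 42² = 420.
p = (612·6 − 42·69)/420 = 129/70; q = (364·69 − 42·612)/420 = -7/5.

p = 1.843, q = -1.400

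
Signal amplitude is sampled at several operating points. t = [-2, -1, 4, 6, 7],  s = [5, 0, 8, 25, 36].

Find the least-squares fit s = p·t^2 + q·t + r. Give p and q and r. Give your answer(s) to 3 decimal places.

p = 0.987, q = -1.440, r = -2.088

Compute the Gram sums: Σt^2·t^2 = 3970, Σt^2·t = 614, Σt^2 = 106, Σt·t = 106, Σt = 14, Σ1 = 5.
Right-hand side: Σt^2·s = 2812, Σt·s = 424, Σs = 74.
Normal equations: [[3970, 614, 106]; [614, 106, 14]; [106, 14, 5]]·[p, q, r]ᵀ = [2812, 424, 74]ᵀ.
Inverting the 3×3 Gram matrix, [p, q, r]ᵀ = [8923/9042, -13025/9042, -286/137]ᵀ.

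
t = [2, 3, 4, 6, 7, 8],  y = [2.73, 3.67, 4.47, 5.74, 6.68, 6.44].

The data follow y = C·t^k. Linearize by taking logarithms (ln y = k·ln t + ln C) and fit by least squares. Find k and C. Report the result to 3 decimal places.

Taking logs, ln y = k·ln t + ln C, so regress ln y on ln t.
AᵀA = [[14.9303, 8.9952]; [8.9952, 6]], rhs = [14.8999, 9.3110]ᵀ  (here Σln t = 8.9952, Σ(ln t)² = 14.9303, Σln y = 9.3110, Σln t·ln y = 14.8999).
Slope k = (n·Σln t·ln y − Σln t·Σln y)/(n·Σ(ln t)² − (Σln t)²) = (6·14.8999 − 8.9952·9.3110)/8.6686 = 0.65128; ln C = (Σln y − k·Σln t)/n = 0.57544, so C = exp(0.57544) = 1.77792.

k = 0.651, C = 1.778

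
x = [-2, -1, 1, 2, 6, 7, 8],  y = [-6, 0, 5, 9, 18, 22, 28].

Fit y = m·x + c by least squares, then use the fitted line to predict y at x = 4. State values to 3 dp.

ŷ = 13.909

Forming AᵀA = [[159, 21]; [21, 7]] and Aᵀy = [521, 76]ᵀ gives AᵀA·[m, c]ᵀ = Aᵀy.
Δ = 159·7 − 21² = 672.
m = (521·7 − 21·76)/672 = 293/96; c = (159·76 − 21·521)/672 = 381/224.
At x = 4: ŷ = (293/96)·(4) + (381/224)·(1) = 9347/672.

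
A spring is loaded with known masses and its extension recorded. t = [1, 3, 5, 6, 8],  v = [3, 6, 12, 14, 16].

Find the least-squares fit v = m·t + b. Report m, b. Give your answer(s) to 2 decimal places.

m = 2.00, b = 1.00

Forming MᵀM = [[135, 23]; [23, 5]] and Mᵀv = [293, 51]ᵀ gives MᵀM·[m, b]ᵀ = Mᵀv.
Δ = 135·5 − 23² = 146.
m = (293·5 − 23·51)/146 = 2; b = (135·51 − 23·293)/146 = 1.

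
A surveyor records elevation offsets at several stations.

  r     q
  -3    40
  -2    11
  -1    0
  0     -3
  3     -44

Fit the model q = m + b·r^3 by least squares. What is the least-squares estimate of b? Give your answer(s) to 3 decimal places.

From the data, Σ1 = 5, Σr^3 = -9, Σr^3·r^3 = 1523.
Moment sums: Σq = 4, Σr^3·q = -2356.
Normal equations: [[5, -9]; [-9, 1523]]·[m, b]ᵀ = [4, -2356]ᵀ.
Δ = 5·1523 − (-9)² = 7534.
m = (4·1523 − (-9)·(-2356))/7534 = -7556/3767; b = (5·(-2356) − (-9)·4)/7534 = -5872/3767.

b = -1.559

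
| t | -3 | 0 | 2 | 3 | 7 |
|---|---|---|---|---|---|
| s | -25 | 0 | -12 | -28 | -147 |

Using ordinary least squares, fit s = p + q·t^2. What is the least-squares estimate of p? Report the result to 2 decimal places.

p = 0.25

Compute the Gram sums: Σ1 = 5, Σt^2 = 71, Σt^2·t^2 = 2579.
Moment sums: Σs = -212, Σt^2·s = -7728.
AᵀA·[p, q]ᵀ = Aᵀs becomes [[5, 71]; [71, 2579]]·[p, q]ᵀ = [-212, -7728]ᵀ.
Δ = 5·2579 − 71² = 7854.
p = ((-212)·2579 − 71·(-7728))/7854 = 970/3927; q = (5·(-7728) − 71·(-212))/7854 = -11794/3927.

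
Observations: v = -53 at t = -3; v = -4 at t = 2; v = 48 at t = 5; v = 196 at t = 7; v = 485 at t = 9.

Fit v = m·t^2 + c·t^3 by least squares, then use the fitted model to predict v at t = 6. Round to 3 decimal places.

With design matrix M, MᵀM = [[9684, 78770]; [78770, 665508]] and Mᵀv = [49596, 428192]ᵀ.
Determinant 9684·665508 − 78770² = 240066572.
m = (49596·665508 − 78770·428192)/240066572 = -180537268/60016643; c = (9684·428192 − 78770·49596)/240066572 = 59983602/60016643.
At t = 6: v̂ = (-180537268/60016643)·(36) + (59983602/60016643)·(216) = 6457116384/60016643.

v̂ = 107.589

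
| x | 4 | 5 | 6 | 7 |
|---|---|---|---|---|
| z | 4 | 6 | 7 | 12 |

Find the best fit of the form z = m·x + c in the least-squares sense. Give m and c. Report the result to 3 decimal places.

m = 2.500, c = -6.500

Entries of MᵀM: Σx·x = 126, Σx = 22, Σ1 = 4.
For Mᵀz: Σx·z = 172, Σz = 29.
det = 126·4 − 22² = 20.
m = (172·4 − 22·29)/20 = 5/2; c = (126·29 − 22·172)/20 = -13/2.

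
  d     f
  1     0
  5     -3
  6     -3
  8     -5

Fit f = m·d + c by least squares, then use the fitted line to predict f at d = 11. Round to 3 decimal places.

Setting ∂/∂m … = 0 gives: 126·m + 20·c = -73;  20·m + 4·c = -11.
(Σd·d = 126, Σd = 20, Σ1 = 4, Σd·f = -73, Σf = -11.)
Eliminating c: 4·(row 1) − 20·(row 2) gives 104·m = 4·(-73) − 20·(-11) = -72, so m = -9/13.
Then c = ((-11) − 20·(-9/13))/4 = 37/52.
At d = 11: f̂ = (-9/13)·(11) + (37/52)·(1) = -359/52.

f̂ = -6.904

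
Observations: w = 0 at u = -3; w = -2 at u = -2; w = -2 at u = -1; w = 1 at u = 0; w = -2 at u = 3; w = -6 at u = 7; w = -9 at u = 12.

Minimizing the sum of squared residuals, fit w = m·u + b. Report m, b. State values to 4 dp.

Entries of XᵀX: Σu·u = 216, Σu = 16, Σ1 = 7.
Moment sums: Σu·w = -150, Σw = -20.
Determinant 216·7 − 16² = 1256.
m = ((-150)·7 − 16·(-20))/1256 = -365/628; b = (216·(-20) − 16·(-150))/1256 = -240/157.

m = -0.5812, b = -1.5287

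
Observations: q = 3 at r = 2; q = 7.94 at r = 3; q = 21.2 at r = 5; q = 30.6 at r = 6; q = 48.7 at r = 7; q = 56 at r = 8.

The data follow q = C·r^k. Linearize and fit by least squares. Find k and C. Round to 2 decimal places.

k = 2.12, C = 0.72

Linearized form: ln q = k·ln r + ln C. From the 6 transformed points,
AᵀA = [[15.5987, 9.2183]; [9.2183, 6]], rhs = [30.0142, 17.5566]ᵀ  (here Σln r = 9.2183, Σ(ln r)² = 15.5987, Σln q = 17.5566, Σln r·ln q = 30.0142).
Δ = 15.5987·6 − (9.2183)² = 8.6152; k = (30.0142·6 − 9.2183·17.5566)/8.6152 = 2.11760, ln C = (15.5987·17.5566 − 9.2183·30.0142)/8.6152 = -0.32736, so C = exp(-0.32736) = 0.72082.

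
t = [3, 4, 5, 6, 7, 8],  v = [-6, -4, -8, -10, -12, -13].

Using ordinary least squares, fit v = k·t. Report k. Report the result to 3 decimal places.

k = -1.618

MᵀM·[k]ᵀ = Mᵀv reads: 199·k = -322.
k = (-322)/199 = -1.61809.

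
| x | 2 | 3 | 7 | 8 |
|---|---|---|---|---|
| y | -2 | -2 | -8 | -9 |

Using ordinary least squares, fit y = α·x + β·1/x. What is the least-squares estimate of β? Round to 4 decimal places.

β = 1.6525

From the data, Σx·x = 126, Σx·1/x = 4, Σ1/x·1/x = 11209/28224.
And Σx·y = -138, Σ1/x·y = -661/168.
AᵀA·[α, β]ᵀ = Aᵀy becomes [[126, 4]; [4, 11209/28224]]·[α, β]ᵀ = [-138, -661/168]ᵀ.
Eliminating β: (11209/28224)·(row 1) − 4·(row 2) gives (7625/224)·α = (11209/28224)·(-138) − 4·(-661/168) = -183775/4704, so α = -7351/6405.
Then β = ((-661/168) − 4·(-7351/6405))/(11209/28224) = 504/305.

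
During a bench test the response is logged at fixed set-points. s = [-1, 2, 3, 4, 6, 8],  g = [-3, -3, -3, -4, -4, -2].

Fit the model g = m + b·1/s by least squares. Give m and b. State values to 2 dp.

With design matrix A, AᵀA = [[6, 3/8]; [3/8, 845/576]] and Aᵀg = [-19, -17/12]ᵀ.
Δ = 6·(845/576) − (3/8)² = 1663/192.
m = ((-19)·(845/576) − (3/8)·(-17/12))/(1663/192) = -15749/4989; b = (6·(-17/12) − (3/8)·(-19))/(1663/192) = -264/1663.

m = -3.16, b = -0.16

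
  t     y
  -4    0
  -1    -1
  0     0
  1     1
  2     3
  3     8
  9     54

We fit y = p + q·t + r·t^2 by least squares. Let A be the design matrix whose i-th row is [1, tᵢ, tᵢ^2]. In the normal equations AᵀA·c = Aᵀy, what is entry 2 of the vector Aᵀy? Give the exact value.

Entry 2 ↔ basis t, so (Aᵀy)_{2} = Σᵢ (t)·yᵢ = (-4)·(0) + (-1)·(-1) + (0)·(0) + (1)·(1) + (2)·(3) + (3)·(8) + (9)·(54) = 518.

518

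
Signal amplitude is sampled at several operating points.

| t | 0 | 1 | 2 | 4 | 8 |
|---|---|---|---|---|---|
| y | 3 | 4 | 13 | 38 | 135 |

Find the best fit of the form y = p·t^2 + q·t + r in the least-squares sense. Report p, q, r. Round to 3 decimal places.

p = 1.927, q = 1.179, r = 2.308

Normal-equation sums: Σt^2·t^2 = 4369, Σt^2·t = 585, Σt^2 = 85, Σt·t = 85, Σt = 15, Σ1 = 5.
Right-hand side: Σt^2·y = 9304, Σt·y = 1262, Σy = 193.
So XᵀX·[p, q, r]ᵀ = Xᵀy: [[4369, 585, 85]; [585, 85, 15]; [85, 15, 5]]·[p, q, r]ᵀ = [9304, 1262, 193]ᵀ.
Inverting the 3×3 Gram matrix, [p, q, r]ᵀ = [1553/806, 4751/4030, 30/13]ᵀ.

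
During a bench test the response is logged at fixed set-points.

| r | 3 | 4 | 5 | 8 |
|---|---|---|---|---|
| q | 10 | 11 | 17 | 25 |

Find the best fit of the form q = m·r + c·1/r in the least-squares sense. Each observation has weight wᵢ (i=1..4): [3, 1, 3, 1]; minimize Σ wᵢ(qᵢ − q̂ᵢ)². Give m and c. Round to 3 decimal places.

Sums needed: Σwᵢ·r·r = 182, Σwᵢ·r·1/r = 8, Σwᵢ·1/r·1/r = 2551/4800.
And Σwᵢ·r·q = 589, Σwᵢ·1/r·q = 1043/40.
Normal equations: [[182, 8]; [8, 2551/4800]]·[m, c]ᵀ = [589, 1043/40]ᵀ.
Determinant 182·(2551/4800) − 8² = 78541/2400.
m = (589·(2551/4800) − 8·(1043/40))/(78541/2400) = 501259/157082; c = (182·(1043/40) − 8·589)/(78541/2400) = 80760/78541.

m = 3.191, c = 1.028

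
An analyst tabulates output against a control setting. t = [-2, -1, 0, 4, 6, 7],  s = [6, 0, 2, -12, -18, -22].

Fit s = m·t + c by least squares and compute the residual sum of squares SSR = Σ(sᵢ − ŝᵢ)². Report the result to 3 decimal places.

With design matrix X, XᵀX = [[106, 14]; [14, 6]] and Xᵀs = [-322, -44]ᵀ.
Δ = 106·6 − 14² = 440.
m = ((-322)·6 − 14·(-44))/440 = -329/110; c = (106·(-44) − 14·(-322))/440 = -39/110.
Residuals: 41/110, -29/11, 259/110, 7/22, 3/10, -39/55; SSR = 733/55.

SSR = 13.327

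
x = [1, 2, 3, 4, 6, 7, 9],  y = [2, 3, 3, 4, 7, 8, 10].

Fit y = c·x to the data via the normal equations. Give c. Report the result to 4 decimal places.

With design matrix M, MᵀM = [[196]] and Mᵀy = [221]ᵀ.
c = 221/196 = 1.12755.

c = 1.1276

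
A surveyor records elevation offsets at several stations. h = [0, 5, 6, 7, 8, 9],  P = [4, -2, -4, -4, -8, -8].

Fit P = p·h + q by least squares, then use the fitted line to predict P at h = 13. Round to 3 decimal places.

The normal equations are: 255·p + 35·q = -198;  35·p + 6·q = -22.
Δ = 255·6 − 35² = 305.
p = ((-198)·6 − 35·(-22))/305 = -418/305; q = (255·(-22) − 35·(-198))/305 = 264/61.
At h = 13: P̂ = (-418/305)·(13) + (264/61)·(1) = -4114/305.

P̂ = -13.489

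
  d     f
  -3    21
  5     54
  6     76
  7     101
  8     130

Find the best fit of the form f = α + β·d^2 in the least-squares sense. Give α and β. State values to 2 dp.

Normal-equation sums: Σ1 = 5, Σd^2 = 183, Σd^2·d^2 = 8499.
Moment sums: Σf = 382, Σd^2·f = 17544.
AᵀA·[α, β]ᵀ = Aᵀf becomes [[5, 183]; [183, 8499]]·[α, β]ᵀ = [382, 17544]ᵀ.
Δ = 5·8499 − 183² = 9006.
α = (382·8499 − 183·17544)/9006 = 6011/1501; β = (5·17544 − 183·382)/9006 = 2969/1501.

α = 4.00, β = 1.98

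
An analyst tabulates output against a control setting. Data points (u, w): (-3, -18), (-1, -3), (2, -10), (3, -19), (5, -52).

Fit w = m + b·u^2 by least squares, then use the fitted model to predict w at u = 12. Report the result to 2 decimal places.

The normal equations are: 5·m + 48·b = -102;  48·m + 804·b = -1676.
det = 5·804 − 48² = 1716.
m = ((-102)·804 − 48·(-1676))/1716 = -10/11; b = (5·(-1676) − 48·(-102))/1716 = -67/33.
At u = 12: ŵ = (-10/11)·(1) + (-67/33)·(144) = -3226/11.

ŵ = -293.27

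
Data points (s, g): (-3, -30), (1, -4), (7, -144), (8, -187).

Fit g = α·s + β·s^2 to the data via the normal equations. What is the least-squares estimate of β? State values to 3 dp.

The normal equations are: 123·α + 829·β = -2418;  829·α + 6579·β = -19298.
Determinant 123·6579 − 829² = 121976.
α = ((-2418)·6579 − 829·(-19298))/121976 = 22505/30494; β = (123·(-19298) − 829·(-2418))/121976 = -92283/30494.

β = -3.026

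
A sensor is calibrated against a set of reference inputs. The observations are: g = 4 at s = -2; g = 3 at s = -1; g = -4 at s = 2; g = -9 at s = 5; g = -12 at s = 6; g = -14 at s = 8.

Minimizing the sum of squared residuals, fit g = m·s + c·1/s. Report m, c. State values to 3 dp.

m = -1.802, c = -1.099

Entries of AᵀA: Σs·s = 134, Σs·1/s = 6, Σ1/s·1/s = 22801/14400.
Moment sums: Σs·g = -248, Σ1/s·g = -251/20.
So AᵀA·[m, c]ᵀ = Aᵀg: [[134, 6]; [6, 22801/14400]]·[m, c]ᵀ = [-248, -251/20]ᵀ.
det = 134·(22801/14400) − 6² = 1268467/7200.
m = ((-248)·(22801/14400) − 6·(-251/20))/(1268467/7200) = -2285164/1268467; c = (134·(-251/20) − 6·(-248))/(1268467/7200) = -1394640/1268467.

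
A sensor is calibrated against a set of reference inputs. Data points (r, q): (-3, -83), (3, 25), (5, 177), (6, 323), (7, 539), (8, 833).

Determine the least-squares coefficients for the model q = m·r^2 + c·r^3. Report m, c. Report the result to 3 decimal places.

m = -3.097, c = 2.014

Entries of AᵀA: Σr^2·r^2 = 8580, Σr^2·r^3 = 60476, Σr^3·r^3 = 443532.
And Σr^2·q = 95254, Σr^3·q = 706182.
So AᵀA·[m, c]ᵀ = Aᵀq: [[8580, 60476]; [60476, 443532]]·[m, c]ᵀ = [95254, 706182]ᵀ.
det = 8580·443532 − 60476² = 148157984.
m = (95254·443532 − 60476·706182)/148157984 = -14339547/4629937; c = (8580·706182 − 60476·95254)/148157984 = 1434907/712298.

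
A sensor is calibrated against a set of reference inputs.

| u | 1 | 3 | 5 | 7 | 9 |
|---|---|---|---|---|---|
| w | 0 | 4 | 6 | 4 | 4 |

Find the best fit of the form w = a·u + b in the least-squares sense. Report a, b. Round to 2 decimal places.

Entries of MᵀM: Σu·u = 165, Σu = 25, Σ1 = 5.
For Mᵀw: Σu·w = 106, Σw = 18.
MᵀM·[a, b]ᵀ = Mᵀw becomes [[165, 25]; [25, 5]]·[a, b]ᵀ = [106, 18]ᵀ.
Determinant 165·5 − 25² = 200.
a = (106·5 − 25·18)/200 = 2/5; b = (165·18 − 25·106)/200 = 8/5.

a = 0.40, b = 1.60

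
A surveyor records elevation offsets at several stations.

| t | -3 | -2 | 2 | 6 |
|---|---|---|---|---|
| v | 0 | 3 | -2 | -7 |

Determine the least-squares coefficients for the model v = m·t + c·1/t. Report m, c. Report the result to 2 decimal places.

m = -1.04, c = 0.77

Compute the Gram sums: Σt·t = 53, Σt·1/t = 4, Σ1/t·1/t = 23/36.
Right-hand side: Σt·v = -52, Σ1/t·v = -11/3.
Normal equations: [[53, 4]; [4, 23/36]]·[m, c]ᵀ = [-52, -11/3]ᵀ.
Δ = 53·(23/36) − 4² = 643/36.
m = ((-52)·(23/36) − 4·(-11/3))/(643/36) = -668/643; c = (53·(-11/3) − 4·(-52))/(643/36) = 492/643.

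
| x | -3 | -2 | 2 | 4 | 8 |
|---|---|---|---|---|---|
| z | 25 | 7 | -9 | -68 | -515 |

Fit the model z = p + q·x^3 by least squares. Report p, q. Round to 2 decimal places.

p = -1.92, q = -1.00

Entries of AᵀA: Σ1 = 5, Σx^3 = 549, Σx^3·x^3 = 267097.
And Σz = -560, Σx^3·z = -268835.
Δ = 5·267097 − 549² = 1034084.
p = ((-560)·267097 − 549·(-268835))/1034084 = -1983905/1034084; q = (5·(-268835) − 549·(-560))/1034084 = -1036735/1034084.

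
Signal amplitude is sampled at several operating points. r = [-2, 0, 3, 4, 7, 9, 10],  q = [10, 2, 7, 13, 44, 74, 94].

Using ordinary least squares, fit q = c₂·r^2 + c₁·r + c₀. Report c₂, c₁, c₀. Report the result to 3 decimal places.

c₂ = 1.078, c₁ = -1.644, c₀ = 2.255

Setting ∂/∂c₂ … = 0 gives: 19315·c₂ + 2155·c₁ + 259·c₀ = 17861;  2155·c₂ + 259·c₁ + 31·c₀ = 1967;  259·c₂ + 31·c₁ + 7·c₀ = 244.
(Σr^2·r^2 = 19315, Σr^2·r = 2155, Σr^2 = 259, Σr·r = 259, Σr = 31, Σ1 = 7, Σr^2·q = 17861, Σr·q = 1967, Σq = 244.)
Solving the 3×3 system (Gaussian elimination) gives c₂ = 105923/98268, c₁ = -161549/98268, c₀ = 36937/16378.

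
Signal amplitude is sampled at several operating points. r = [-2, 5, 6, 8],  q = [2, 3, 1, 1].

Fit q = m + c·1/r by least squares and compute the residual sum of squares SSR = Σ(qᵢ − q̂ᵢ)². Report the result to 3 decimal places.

SSR = 2.724

Setting ∂/∂m … = 0 gives: 4·m + (-1/120)·c = 7;  (-1/120)·m + (4801/14400)·c = -13/120.
(Σ1 = 4, Σ1/r = -1/120, Σ1/r·1/r = 4801/14400, Σq = 7, Σ1/r·q = -13/120.)
Δ = 4·(4801/14400) − (-1/120)² = 6401/4800.
m = (7·(4801/14400) − (-1/120)·(-13/120))/(6401/4800) = 11198/6401; c = (4·(-13/120) − (-1/120)·7)/(6401/4800) = -1800/6401.
Residuals: 704/6401, 8365/6401, -4497/6401, -4572/6401; SSR = 17434/6401.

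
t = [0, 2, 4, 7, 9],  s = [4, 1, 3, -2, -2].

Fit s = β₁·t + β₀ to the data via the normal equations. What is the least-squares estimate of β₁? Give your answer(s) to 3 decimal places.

β₁ = -0.669

Forming MᵀM = [[150, 22]; [22, 5]] and Mᵀs = [-18, 4]ᵀ gives MᵀM·[β₁, β₀]ᵀ = Mᵀs.
Eliminating β₀: 5·(row 1) − 22·(row 2) gives 266·β₁ = 5·(-18) − 22·4 = -178, so β₁ = -89/133.
Then β₀ = (4 − 22·(-89/133))/5 = 498/133.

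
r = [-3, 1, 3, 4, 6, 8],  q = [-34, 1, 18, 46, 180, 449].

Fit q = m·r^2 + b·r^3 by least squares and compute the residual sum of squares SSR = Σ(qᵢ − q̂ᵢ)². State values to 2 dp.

SSR = 9.49

Setting ∂/∂m … = 0 gives: 5811·m + 41569·b = 35809;  41569·m + 314355·b = 273117.
(Σr^2·r^2 = 5811, Σr^2·r^3 = 41569, Σr^3·r^3 = 314355, Σr^2·q = 35809, Σr^3·q = 273117.)
det = 5811·314355 − 41569² = 98735144.
m = (35809·314355 − 41569·273117)/98735144 = -48231189/49367572; b = (5811·273117 − 41569·35809)/98735144 = 49269283/49367572.
Residuals: 42926947/24683786, 24164739/24683786, -1893411/12341893, -27656694/12341893, -4919841/12341893, 6740757/12341893; SSR = 234126923/24683786.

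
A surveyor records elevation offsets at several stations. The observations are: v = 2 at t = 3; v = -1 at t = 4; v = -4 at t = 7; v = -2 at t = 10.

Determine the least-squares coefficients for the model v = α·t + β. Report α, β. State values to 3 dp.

α = -0.533, β = 1.950

The normal system XᵀX·[α, β]ᵀ = Xᵀv is [[174, 24]; [24, 4]]·[α, β]ᵀ = [-46, -5]ᵀ.
Determinant 174·4 − 24² = 120.
α = ((-46)·4 − 24·(-5))/120 = -8/15; β = (174·(-5) − 24·(-46))/120 = 39/20.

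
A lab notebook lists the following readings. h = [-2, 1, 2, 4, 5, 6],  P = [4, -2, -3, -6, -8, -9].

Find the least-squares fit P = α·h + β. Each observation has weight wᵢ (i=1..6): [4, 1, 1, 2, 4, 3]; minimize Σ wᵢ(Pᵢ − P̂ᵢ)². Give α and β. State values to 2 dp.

Setting ∂/∂α … = 0 gives: 261·α + 41·β = -410;  41·α + 15·β = -60.
(Σwᵢ·h·h = 261, Σwᵢ·h = 41, Σwᵢ·1 = 15, Σwᵢ·h·P = -410, Σwᵢ·P = -60.)
Eliminating β: 15·(row 1) − 41·(row 2) gives 2234·α = 15·(-410) − 41·(-60) = -3690, so α = -1845/1117.
Then β = ((-60) − 41·(-1845/1117))/15 = 575/1117.

α = -1.65, β = 0.51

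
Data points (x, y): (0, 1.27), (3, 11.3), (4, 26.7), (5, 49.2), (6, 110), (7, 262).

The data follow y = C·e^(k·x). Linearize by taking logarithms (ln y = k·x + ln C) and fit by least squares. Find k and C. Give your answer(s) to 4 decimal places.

Taking logs, ln y = k·x + ln C, so regress ln y on x.
Sums: Σx = 25.0000, Σ(x)² = 135.0000, Σln y = 20.1132, Σx·ln y = 107.0738.
Normal system: [[135.0000, 25.0000]; [25.0000, 6]]·[k, ln C]ᵀ = [107.0738, 20.1132]ᵀ.
Δ = 135.0000·6 − (25.0000)² = 185.0000; k = (107.0738·6 − 25.0000·20.1132)/185.0000 = 0.75466, ln C = (135.0000·20.1132 − 25.0000·107.0738)/185.0000 = 0.20777, so C = exp(0.20777) = 1.23092.

k = 0.7547, C = 1.2309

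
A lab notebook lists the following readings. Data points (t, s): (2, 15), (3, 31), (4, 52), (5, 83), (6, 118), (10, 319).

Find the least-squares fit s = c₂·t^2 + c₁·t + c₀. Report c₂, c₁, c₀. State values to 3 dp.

Setting ∂/∂c₂ … = 0 gives: 12274·c₂ + 1440·c₁ + 190·c₀ = 39394;  1440·c₂ + 190·c₁ + 30·c₀ = 4644;  190·c₂ + 30·c₁ + 6·c₀ = 618.
(Σt^2·t^2 = 12274, Σt^2·t = 1440, Σt^2 = 190, Σt·t = 190, Σt = 30, Σ1 = 6, Σt^2·s = 39394, Σt·s = 4644, Σs = 618.)
Solving the 3×3 system (Gaussian elimination) gives c₂ = 4725/1529, c₁ = 7602/7645, c₀ = 260/1529.

c₂ = 3.090, c₁ = 0.994, c₀ = 0.170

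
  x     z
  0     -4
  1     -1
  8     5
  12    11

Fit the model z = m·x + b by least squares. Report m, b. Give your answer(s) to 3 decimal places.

Forming AᵀA = [[209, 21]; [21, 4]] and Aᵀz = [171, 11]ᵀ gives AᵀA·[m, b]ᵀ = Aᵀz.
Determinant 209·4 − 21² = 395.
m = (171·4 − 21·11)/395 = 453/395; b = (209·11 − 21·171)/395 = -1292/395.

m = 1.147, b = -3.271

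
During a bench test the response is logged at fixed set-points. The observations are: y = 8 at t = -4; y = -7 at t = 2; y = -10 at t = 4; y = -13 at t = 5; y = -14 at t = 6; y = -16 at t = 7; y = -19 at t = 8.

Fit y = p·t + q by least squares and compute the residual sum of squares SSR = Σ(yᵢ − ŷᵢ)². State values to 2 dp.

SSR = 3.17

Setting ∂/∂p … = 0 gives: 210·p + 28·q = -499;  28·p + 7·q = -71.
(Σt·t = 210, Σt = 28, Σ1 = 7, Σt·y = -499, Σy = -71.)
Eliminating q: 7·(row 1) − 28·(row 2) gives 686·p = 7·(-499) − 28·(-71) = -1505, so p = -215/98.
Then q = ((-71) − 28·(-215/98))/7 = -67/49.
Residuals: 29/49, -61/49, 1/7, -65/98, 26/49, 71/98, -4/49; SSR = 311/98.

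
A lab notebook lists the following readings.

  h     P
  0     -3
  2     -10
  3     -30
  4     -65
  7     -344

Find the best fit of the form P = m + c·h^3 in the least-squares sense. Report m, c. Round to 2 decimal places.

From the data, Σ1 = 5, Σh^3 = 442, Σh^3·h^3 = 122538.
And ΣP = -452, Σh^3·P = -123042.
AᵀA·[m, c]ᵀ = AᵀP becomes [[5, 442]; [442, 122538]]·[m, c]ᵀ = [-452, -123042]ᵀ.
Eliminating c: 122538·(row 1) − 442·(row 2) gives 417326·m = 122538·(-452) − 442·(-123042) = -1002612, so m = -38562/16051.
Then c = ((-123042) − 442·(-38562/16051))/122538 = -207713/208663.

m = -2.40, c = -1.00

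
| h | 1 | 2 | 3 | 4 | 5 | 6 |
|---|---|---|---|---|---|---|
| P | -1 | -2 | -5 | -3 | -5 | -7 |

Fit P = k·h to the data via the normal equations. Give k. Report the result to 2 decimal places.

Entries of MᵀM: Σh·h = 91.
For MᵀP: Σh·P = -99.
Normal equations: [[91]]·[k]ᵀ = [-99]ᵀ.
k = (-99)/91 = -1.08791.

k = -1.09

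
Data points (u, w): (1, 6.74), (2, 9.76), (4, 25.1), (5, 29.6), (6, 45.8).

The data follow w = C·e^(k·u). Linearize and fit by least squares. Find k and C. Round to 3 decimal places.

With ln wᵢ as the transformed response and uᵢ as the regressor:
Σu = 18.0000, Σ(u)² = 82.0000, Σln w = 14.6213, Σu·ln w = 59.2407.
Equations: 82.0000·k + 18.0000·ln C = 59.2407;  18.0000·k + 5·ln C = 14.6213.
Solving (det = 86.0000): k = 0.38396, ln C = 1.54200, so C = exp(1.54200) = 4.67395.

k = 0.384, C = 4.674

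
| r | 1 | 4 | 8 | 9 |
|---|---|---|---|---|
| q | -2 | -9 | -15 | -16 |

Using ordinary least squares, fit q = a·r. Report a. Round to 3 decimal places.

a = -1.864

Compute the Gram sums: Σr·r = 162.
For Xᵀq: Σr·q = -302.
So XᵀX·[a]ᵀ = Xᵀq: [[162]]·[a]ᵀ = [-302]ᵀ.
Hence a = -302 / 162 ≈ -1.8642.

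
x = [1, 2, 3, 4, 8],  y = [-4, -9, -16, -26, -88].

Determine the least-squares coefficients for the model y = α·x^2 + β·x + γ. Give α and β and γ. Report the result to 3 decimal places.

α = -1.178, β = -1.397, γ = -1.416

Normal-equation sums: Σx^2·x^2 = 4450, Σx^2·x = 612, Σx^2 = 94, Σx·x = 94, Σx = 18, Σ1 = 5.
Moment sums: Σx^2·y = -6232, Σx·y = -878, Σy = -143.
MᵀM·[α, β, γ]ᵀ = Mᵀy becomes [[4450, 612, 94]; [612, 94, 18]; [94, 18, 5]]·[α, β, γ]ᵀ = [-6232, -878, -143]ᵀ.
Inverting the 3×3 Gram matrix, [α, β, γ]ᵀ = [-5127/4351, -320/229, -6163/4351]ᵀ.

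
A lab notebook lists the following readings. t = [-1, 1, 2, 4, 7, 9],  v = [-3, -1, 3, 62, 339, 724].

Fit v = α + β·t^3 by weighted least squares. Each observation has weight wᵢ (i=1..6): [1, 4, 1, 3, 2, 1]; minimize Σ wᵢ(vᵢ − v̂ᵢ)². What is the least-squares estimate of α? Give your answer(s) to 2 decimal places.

α = -2.30

With design matrix X, XᵀWX = [[12, 1618]; [1618, 779096]] and XᵀWv = [1584, 772277]ᵀ.
Eliminating β: 779096·(row 1) − 1618·(row 2) gives 6731228·α = 779096·1584 − 1618·772277 = -15456122, so α = -7728061/3365614.
Then β = (772277 − 1618·(-7728061/3365614))/779096 = 1676103/1682807.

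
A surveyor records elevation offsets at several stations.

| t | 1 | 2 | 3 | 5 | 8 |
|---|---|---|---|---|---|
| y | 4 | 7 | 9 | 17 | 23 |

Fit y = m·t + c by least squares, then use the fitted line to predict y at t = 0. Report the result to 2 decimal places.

Sums needed: Σt·t = 103, Σt = 19, Σ1 = 5.
And Σt·y = 314, Σy = 60.
XᵀX·[m, c]ᵀ = Xᵀy becomes [[103, 19]; [19, 5]]·[m, c]ᵀ = [314, 60]ᵀ.
Determinant 103·5 − 19² = 154.
m = (314·5 − 19·60)/154 = 215/77; c = (103·60 − 19·314)/154 = 107/77.
At t = 0: ŷ = (215/77)·(0) + (107/77)·(1) = 107/77.

ŷ = 1.39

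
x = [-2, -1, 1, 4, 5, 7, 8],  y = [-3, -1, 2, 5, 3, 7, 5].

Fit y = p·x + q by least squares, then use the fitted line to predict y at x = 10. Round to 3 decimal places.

ŷ = 8.340

The normal system AᵀA·[p, q]ᵀ = Aᵀy is [[160, 22]; [22, 7]]·[p, q]ᵀ = [133, 18]ᵀ.
Δ = 160·7 − 22² = 636.
p = (133·7 − 22·18)/636 = 535/636; q = (160·18 − 22·133)/636 = -23/318.
At x = 10: ŷ = (535/636)·(10) + (-23/318)·(1) = 442/53.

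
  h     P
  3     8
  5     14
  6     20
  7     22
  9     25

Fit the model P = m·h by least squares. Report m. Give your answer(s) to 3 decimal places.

Forming XᵀX = [[200]] and XᵀP = [593]ᵀ gives XᵀX·[m]ᵀ = XᵀP.
Hence m = 593 / 200 ≈ 2.965.

m = 2.965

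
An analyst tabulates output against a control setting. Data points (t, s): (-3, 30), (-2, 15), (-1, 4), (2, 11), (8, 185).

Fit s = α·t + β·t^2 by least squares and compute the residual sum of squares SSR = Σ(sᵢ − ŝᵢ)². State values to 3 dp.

SSR = 1.766

Setting ∂/∂α … = 0 gives: 82·α + 484·β = 1378;  484·α + 4210·β = 12218.
(Σt·t = 82, Σt·t^2 = 484, Σt^2·t^2 = 4210, Σt·s = 1378, Σt^2·s = 12218.)
Δ = 82·4210 − 484² = 110964.
α = (1378·4210 − 484·12218)/110964 = -28033/27741; β = (82·12218 − 484·1378)/110964 = 83731/27741.
Residuals: -1816/9247, 8375/9247, -800/27741, 26293/27741, -2435/27741; SSR = 48983/27741.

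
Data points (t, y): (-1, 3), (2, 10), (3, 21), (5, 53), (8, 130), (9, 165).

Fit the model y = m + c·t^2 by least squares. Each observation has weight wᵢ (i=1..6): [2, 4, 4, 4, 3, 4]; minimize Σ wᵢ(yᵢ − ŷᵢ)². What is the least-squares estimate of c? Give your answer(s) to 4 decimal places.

c = 2.0069

Setting ∂/∂m … = 0 gives: 21·m + 670·c = 1392;  670·m + 41422·c = 84642.
(Σwᵢ·1 = 21, Σwᵢ·t^2 = 670, Σwᵢ·t^2·t^2 = 41422, Σwᵢ·y = 1392, Σwᵢ·t^2·y = 84642.)
Eliminating c: 41422·(row 1) − 670·(row 2) gives 420962·m = 41422·1392 − 670·84642 = 949284, so m = 474642/210481.
Then c = (84642 − 670·(474642/210481))/41422 = 422421/210481.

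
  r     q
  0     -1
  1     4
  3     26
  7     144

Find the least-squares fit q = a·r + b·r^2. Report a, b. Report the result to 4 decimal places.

a = 0.0447, b = 2.9309

With design matrix A, AᵀA = [[59, 371]; [371, 2483]] and Aᵀq = [1090, 7294]ᵀ.
Determinant 59·2483 − 371² = 8856.
a = (1090·2483 − 371·7294)/8856 = 11/246; b = (59·7294 − 371·1090)/8856 = 721/246.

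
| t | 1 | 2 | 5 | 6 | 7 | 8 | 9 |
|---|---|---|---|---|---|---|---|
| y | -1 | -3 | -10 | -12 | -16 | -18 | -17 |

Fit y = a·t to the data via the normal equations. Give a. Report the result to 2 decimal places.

Forming AᵀA = [[260]] and Aᵀy = [-538]ᵀ gives AᵀA·[a]ᵀ = Aᵀy.
Hence a = -538 / 260 ≈ -2.06923.

a = -2.07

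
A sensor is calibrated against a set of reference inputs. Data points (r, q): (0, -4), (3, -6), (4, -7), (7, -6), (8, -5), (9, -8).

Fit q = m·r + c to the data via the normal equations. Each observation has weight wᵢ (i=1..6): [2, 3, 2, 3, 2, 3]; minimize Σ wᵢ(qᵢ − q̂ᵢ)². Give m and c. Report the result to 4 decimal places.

Forming AᵀWA = [[577, 81]; [81, 15]] and AᵀWq = [-532, -92]ᵀ gives AᵀWA·[m, c]ᵀ = AᵀWq.
Determinant 577·15 − 81² = 2094.
m = ((-532)·15 − 81·(-92))/2094 = -88/349; c = (577·(-92) − 81·(-532))/2094 = -4996/1047.

m = -0.2521, c = -4.7717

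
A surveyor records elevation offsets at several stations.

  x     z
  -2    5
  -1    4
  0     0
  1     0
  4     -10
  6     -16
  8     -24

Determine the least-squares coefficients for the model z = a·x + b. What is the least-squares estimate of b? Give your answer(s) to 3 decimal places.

Sums needed: Σx·x = 122, Σx = 16, Σ1 = 7.
Moment sums: Σx·z = -342, Σz = -41.
MᵀM·[a, b]ᵀ = Mᵀz becomes [[122, 16]; [16, 7]]·[a, b]ᵀ = [-342, -41]ᵀ.
det = 122·7 − 16² = 598.
a = ((-342)·7 − 16·(-41))/598 = -869/299; b = (122·(-41) − 16·(-342))/598 = 235/299.

b = 0.786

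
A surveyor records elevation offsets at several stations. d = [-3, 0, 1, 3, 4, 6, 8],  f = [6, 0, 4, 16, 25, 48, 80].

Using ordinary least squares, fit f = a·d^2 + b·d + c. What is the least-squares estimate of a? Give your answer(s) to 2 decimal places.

Setting ∂/∂a … = 0 gives: 5811·a + 793·b + 135·c = 7450;  793·a + 135·b + 19·c = 1062;  135·a + 19·b + 7·c = 179.
Inverting the 3×3 Gram matrix, [a, b, c]ᵀ = [307193/299698, 498979/299698, 192449/149849]ᵀ.

a = 1.03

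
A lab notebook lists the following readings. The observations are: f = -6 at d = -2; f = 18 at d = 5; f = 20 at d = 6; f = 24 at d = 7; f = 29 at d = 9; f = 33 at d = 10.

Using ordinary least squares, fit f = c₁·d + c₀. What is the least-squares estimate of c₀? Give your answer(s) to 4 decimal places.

c₀ = 0.8716

Forming MᵀM = [[295, 35]; [35, 6]] and Mᵀf = [981, 118]ᵀ gives MᵀM·[c₁, c₀]ᵀ = Mᵀf.
Determinant 295·6 − 35² = 545.
c₁ = (981·6 − 35·118)/545 = 1756/545; c₀ = (295·118 − 35·981)/545 = 95/109.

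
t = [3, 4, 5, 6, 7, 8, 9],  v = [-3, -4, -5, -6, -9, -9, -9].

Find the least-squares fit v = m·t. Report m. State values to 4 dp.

m = -1.0786

Sums needed: Σt·t = 280.
Moment sums: Σt·v = -302.
Normal equations: [[280]]·[m]ᵀ = [-302]ᵀ.
Hence m = -302 / 280 ≈ -1.07857.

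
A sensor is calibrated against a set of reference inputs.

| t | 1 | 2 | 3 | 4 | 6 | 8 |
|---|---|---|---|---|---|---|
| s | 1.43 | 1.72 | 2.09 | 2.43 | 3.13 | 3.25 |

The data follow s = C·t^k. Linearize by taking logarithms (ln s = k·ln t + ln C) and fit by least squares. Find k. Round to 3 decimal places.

With ln sᵢ as the transformed response and ln tᵢ as the regressor:
XᵀX = [[11.1437, 7.0493]; [7.0493, 6]], rhs = [6.9120, 4.8447]ᵀ  (here Σln t = 7.0493, Σ(ln t)² = 11.1437, Σln s = 4.8447, Σln t·ln s = 6.9120).
Slope k = (n·Σln t·ln s − Σln t·Σln s)/(n·Σ(ln t)² − (Σln t)²) = (6·6.9120 − 7.0493·4.8447)/17.1702 = 0.42635; ln C = (Σln s − k·Σln t)/n = 0.30655.

k = 0.426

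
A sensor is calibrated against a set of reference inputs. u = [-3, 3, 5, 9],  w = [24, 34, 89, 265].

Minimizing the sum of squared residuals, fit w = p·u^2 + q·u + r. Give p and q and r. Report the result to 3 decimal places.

From the data, Σu^2·u^2 = 7348, Σu^2·u = 854, Σu^2 = 124, Σu·u = 124, Σu = 14, Σ1 = 4.
And Σu^2·w = 24212, Σu·w = 2860, Σw = 412.
Solving the 3×3 system (Gaussian elimination) gives p = 243/80, q = 569/300, r = 2639/1200.

p = 3.038, q = 1.897, r = 2.199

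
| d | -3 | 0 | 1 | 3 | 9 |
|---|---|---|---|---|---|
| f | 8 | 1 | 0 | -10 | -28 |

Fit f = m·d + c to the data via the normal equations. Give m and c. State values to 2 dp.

The normal system AᵀA·[m, c]ᵀ = Aᵀf is [[100, 10]; [10, 5]]·[m, c]ᵀ = [-306, -29]ᵀ.
Eliminating c: 5·(row 1) − 10·(row 2) gives 400·m = 5·(-306) − 10·(-29) = -1240, so m = -31/10.
Then c = ((-29) − 10·(-31/10))/5 = 2/5.

m = -3.10, c = 0.40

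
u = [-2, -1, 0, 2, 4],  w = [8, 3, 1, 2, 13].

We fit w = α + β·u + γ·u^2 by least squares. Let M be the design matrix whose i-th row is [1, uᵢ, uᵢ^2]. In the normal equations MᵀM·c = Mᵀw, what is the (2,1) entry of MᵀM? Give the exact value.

3

Row 2 ↔ basis u, column 1 ↔ basis 1, so (MᵀM)_{2,1} = Σᵢ u = (-2)·(1) + (-1)·(1) + (0)·(1) + (2)·(1) + (4)·(1) = 3.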